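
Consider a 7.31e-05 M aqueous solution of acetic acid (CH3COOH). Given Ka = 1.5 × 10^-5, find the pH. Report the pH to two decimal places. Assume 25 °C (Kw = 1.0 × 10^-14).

CH3COOH ⇌ CH3COO- + H+
From the ICE table, Ka = [H+]²/(7.31e-05 − [H+]) = 1.5 × 10^-5.
Here C₀/Ka ≈ 4.87, so the small-[H+] approximation fails. Use the quadratic:
[H+] = [−1.5e-05 + √(1.5e-05² + 4.39e-09)]/2 = 2.65 × 10^-5 M
pH = −log[H+] = −log(2.65 × 10^-5) = 4.58

pH = 4.58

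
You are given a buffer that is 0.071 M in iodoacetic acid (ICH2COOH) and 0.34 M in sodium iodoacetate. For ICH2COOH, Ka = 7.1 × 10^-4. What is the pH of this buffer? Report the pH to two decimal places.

pKa = −log(7.1 × 10^-4) = 3.149
pH = pKa + log([A⁻]/[HA]) = 3.149 + log(0.34/0.071)
pH = 3.149 + (+0.680) = 3.83

pH = 3.83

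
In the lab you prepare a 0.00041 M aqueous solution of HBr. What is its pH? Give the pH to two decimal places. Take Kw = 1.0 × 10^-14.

pH = 3.39

HBr is a strong acid and dissociates completely, so [H+] = 0.00041 M.
pH = -log(0.00041) = 3.39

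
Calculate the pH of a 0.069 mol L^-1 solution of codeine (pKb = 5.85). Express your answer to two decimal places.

C18H21NO3 + H2O ⇌ C18H22NO3+ + OH-
Kb = 10^(−5.85) = 1.41 × 10^-6
From the ICE table, Kb = [OH-]²/(0.069 − [OH-]) = 1.41 × 10^-6.
Since Kb ≪ C₀, [OH-] ≈ √(Kb·C₀) = 3.12 × 10^-4 M.
pOH = 3.51, so pH = 14.00 − pOH = 10.49

pH = 10.49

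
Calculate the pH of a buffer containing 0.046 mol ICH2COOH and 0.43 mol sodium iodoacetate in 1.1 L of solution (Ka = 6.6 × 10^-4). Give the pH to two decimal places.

pKa = −log(6.6 × 10^-4) = 3.180
Using pH = pKa + log([base]/[acid]) with [base]/[acid] = 0.43/0.046:
pH = 3.180 + (+0.971) = 4.15

pH = 4.15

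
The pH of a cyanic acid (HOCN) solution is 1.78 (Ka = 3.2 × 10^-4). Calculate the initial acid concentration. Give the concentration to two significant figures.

[H+] = 10^(-1.78) = 1.66 × 10^-2 M = x
Ka = x²/(C₀ − x) ⇒ C₀ = x + x²/Ka
C₀ = 1.66 × 10^-2 + (1.66 × 10^-2)²/(3.2 × 10^-4) = 8.78 × 10^-1 M

C₀ = 8.8 × 10^-1 M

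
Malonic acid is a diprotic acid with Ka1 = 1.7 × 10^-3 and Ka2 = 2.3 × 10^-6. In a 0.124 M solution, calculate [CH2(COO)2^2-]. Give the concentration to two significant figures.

2.3 × 10^-6 M

First ionization gives [H+] ≈ [CH2(COOH)COO-] = 1.37 × 10^-2 M.
Second step: Ka2 = [H+][CH2(COO)2^2-]/[CH2(COOH)COO-] ≈ [CH2(COO)2^2-] (since [H+] ≈ [CH2(COOH)COO-]).
So [CH2(COO)2^2-] ≈ Ka2.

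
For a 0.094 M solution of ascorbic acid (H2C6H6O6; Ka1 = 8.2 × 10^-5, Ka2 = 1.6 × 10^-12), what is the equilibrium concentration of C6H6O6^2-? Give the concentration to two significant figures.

First ionization gives [H+] ≈ [HC6H6O6-] = 2.78 × 10^-3 M.
Second step: Ka2 = [H+][C6H6O6^2-]/[HC6H6O6-] ≈ [C6H6O6^2-] (since [H+] ≈ [HC6H6O6-]).
So [C6H6O6^2-] ≈ Ka2.

1.6 × 10^-12 M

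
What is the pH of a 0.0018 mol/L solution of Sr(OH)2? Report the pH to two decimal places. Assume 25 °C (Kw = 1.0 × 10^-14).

Sr(OH)2 is a strong base (each formula unit releases 2 OH-); [OH-] = 0.0036 M.
pOH = -log(0.0036) = 2.44
pH = 14.00 - 2.44 = 11.56

pH = 11.56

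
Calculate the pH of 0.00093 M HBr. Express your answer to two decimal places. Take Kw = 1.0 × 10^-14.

HBr is a strong acid and dissociates completely, so [H+] = 0.00093 M.
pH = -log(0.00093) = 3.03

pH = 3.03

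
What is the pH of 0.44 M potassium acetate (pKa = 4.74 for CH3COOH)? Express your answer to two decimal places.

pH = 9.19

CH3COO- is the conjugate base of the weak acid CH3COOH.
Ka = 10^(−4.74) = 1.82 × 10^-5
Kb = Kw/Ka = 1.0×10^-14 / 1.82 × 10^-5 = 5.49 × 10^-10
From the ICE table, Kb = x²/(0.44 − x) = 5.49 × 10^-10.
Neglecting x in the denominator: x = √(5.49 × 10^-10 × 0.44) = 1.55 × 10^-5 M
pOH = 4.81, so pH = 14.00 − pOH = 9.19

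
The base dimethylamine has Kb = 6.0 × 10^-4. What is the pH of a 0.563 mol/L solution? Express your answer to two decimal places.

pH = 12.26

(CH3)2NH + H2O ⇌ (CH3)2NH2+ + OH-
From the ICE table, Kb = [OH-]²/(0.563 − [OH-]) = 6.0 × 10^-4.
Neglecting [OH-] in the denominator: [OH-] = √(6.0 × 10^-4 × 0.563) = 1.84 × 10^-2 M
([OH-]/C₀ = 3.3% < 5%, so the approximation holds.)
pOH = −log(1.84 × 10^-2) = 1.74; pH = 14.00 − 1.74 = 12.26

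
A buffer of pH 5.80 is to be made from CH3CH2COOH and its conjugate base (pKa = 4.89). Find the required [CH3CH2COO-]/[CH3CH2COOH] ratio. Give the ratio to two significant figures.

ratio = 8.1

pH = pKa + log(r) ⇒ log(r) = 5.80 − 4.89 = +0.91
r = [CH3CH2COO-]/[CH3CH2COOH] = 10^(+0.91) = 8.13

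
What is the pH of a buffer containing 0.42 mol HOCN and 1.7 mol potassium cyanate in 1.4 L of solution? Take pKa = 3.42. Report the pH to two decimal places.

pH = 4.03

Henderson–Hasselbalch: pH = pKa + log([OCN-]/[HOCN]) = 3.42 + log(1.7/0.42)
pH = 3.42 + (+0.607) = 4.03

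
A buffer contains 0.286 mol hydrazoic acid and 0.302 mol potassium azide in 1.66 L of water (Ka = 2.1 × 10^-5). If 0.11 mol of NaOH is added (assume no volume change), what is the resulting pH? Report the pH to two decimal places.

After neutralization: n(HN3) = 0.176 mol, n(N3-) = 0.412 mol.
pKa = −log(2.1 × 10^-5) = 4.678
Henderson–Hasselbalch with mole ratio 0.412/0.176: pH = 4.678 + (+0.369)

pH = 5.05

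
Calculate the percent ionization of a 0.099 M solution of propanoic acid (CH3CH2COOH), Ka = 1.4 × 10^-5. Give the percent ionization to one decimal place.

1.2%

CH3CH2COOH ⇌ CH3CH2COO- + H+; let x = [H+] at equilibrium.
x ≈ √(Ka·C₀) = √(1.4 × 10^-5 × 0.099) = 1.18 × 10^-3 M
Fraction ionized = 1.18 × 10^-3 / 0.099 = 0.0119 → 1.2%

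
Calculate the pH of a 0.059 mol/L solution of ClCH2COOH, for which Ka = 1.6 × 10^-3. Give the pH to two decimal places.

ClCH2COOH ⇌ ClCH2COO- + H+
From the ICE table, Ka = [H+]²/(0.059 − [H+]) = 1.6 × 10^-3.
Here C₀/Ka ≈ 36.9, so the small-[H+] approximation fails. Use the quadratic:
[H+] = [−0.0016 + √(0.0016² + 0.000378)]/2 = 8.95 × 10^-3 M
pH = −log(8.95 × 10^-3) = 2.05

pH = 2.05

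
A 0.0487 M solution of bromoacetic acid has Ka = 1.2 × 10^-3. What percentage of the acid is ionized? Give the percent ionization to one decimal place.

BrCH2COOH ⇌ BrCH2COO- + H+; let x = [H+] at equilibrium.
Ka = x²/(C₀ − x); solving the quadratic gives x = 7.07 × 10^-3 M.
% ionization = x/C₀ × 100% = 7.07 × 10^-3/0.0487 × 100% = 14.5%

14.5%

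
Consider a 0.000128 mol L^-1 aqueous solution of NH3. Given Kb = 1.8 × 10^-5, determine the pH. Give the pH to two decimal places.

NH3 + H2O ⇌ NH4+ + OH-
Kb = [OH-]²/(0.000128 − [OH-]) = 1.8 × 10^-5
The 5% rule fails; solving [OH-]² + Kb·[OH-] − Kb·C₀ = 0 exactly:
[OH-] = [−1.8e-05 + √(1.8e-05² + 9.22e-09)]/2 = 3.98 × 10^-5 M
pOH = 4.40, so pH = 14.00 − pOH = 9.60

pH = 9.60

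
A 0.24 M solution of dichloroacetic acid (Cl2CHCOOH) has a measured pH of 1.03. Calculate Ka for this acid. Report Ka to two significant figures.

Ka = 5.9 × 10^-2

[H+] = 10^(-1.03) = 9.33 × 10^-2 M
At equilibrium [HA] = 0.24 − 9.33 × 10^-2 = 1.47 × 10^-1 M
Ka = [H+][A-]/[HA] = (9.33 × 10^-2)² / 1.47 × 10^-1 = 5.9 × 10^-2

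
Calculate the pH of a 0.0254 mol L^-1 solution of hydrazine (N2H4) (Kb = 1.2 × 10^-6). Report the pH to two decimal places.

pH = 10.24

N2H4 + H2O ⇌ N2H5+ + OH-
Let x = [OH-] at equilibrium. Kb = x²/(0.0254 − x).
Assume x ≪ 0.0254: x ≈ √(1.2 × 10^-6 × 0.0254) = 1.75 × 10^-4 M
pOH = 3.76, so pH = 14.00 − pOH = 10.24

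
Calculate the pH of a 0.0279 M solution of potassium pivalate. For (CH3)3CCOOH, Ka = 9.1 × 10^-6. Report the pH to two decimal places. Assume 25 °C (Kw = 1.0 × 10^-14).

(CH3)3CCOO- is the conjugate base of the weak acid (CH3)3CCOOH.
Kb = Kw/Ka = 1.0×10^-14 / 9.1 × 10^-6 = 1.10 × 10^-9
Kb = [OH-]²/(0.0279 − [OH-]) = 1.10 × 10^-9
Since Kb ≪ C₀, [OH-] ≈ √(Kb·C₀) = 5.54 × 10^-6 M.
Check: 0.02% ionized — well under 5%, approximation valid.
pOH = 5.26, so pH = 14.00 − pOH = 8.74

pH = 8.74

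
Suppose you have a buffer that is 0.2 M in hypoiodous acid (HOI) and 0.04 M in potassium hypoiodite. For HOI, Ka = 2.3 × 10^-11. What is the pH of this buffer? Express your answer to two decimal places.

pKa = −log(2.3 × 10^-11) = 10.638
Using pH = pKa + log([base]/[acid]) with [base]/[acid] = 0.04/0.2:
pH = 10.638 + (-0.699) = 9.94

pH = 9.94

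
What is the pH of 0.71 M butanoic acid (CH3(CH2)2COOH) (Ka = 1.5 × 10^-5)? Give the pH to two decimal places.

CH3(CH2)2COOH ⇌ CH3(CH2)2COO- + H+
Ka = x²/(0.71 − x) = 1.5 × 10^-5
Since Ka ≪ C₀, x ≈ √(Ka·C₀) = 3.26 × 10^-3 M.
Check: 0.46% ionized — well under 5%, approximation valid.
pH = −log(3.26 × 10^-3) = 2.49

pH = 2.49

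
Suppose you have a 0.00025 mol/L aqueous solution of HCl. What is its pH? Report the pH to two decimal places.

HCl is a strong acid and dissociates completely, so [H+] = 0.00025 M.
pH = -log(0.00025) = 3.60

pH = 3.60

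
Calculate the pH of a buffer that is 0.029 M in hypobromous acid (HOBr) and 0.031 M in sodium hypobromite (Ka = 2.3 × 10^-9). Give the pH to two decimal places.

pKa = −log(2.3 × 10^-9) = 8.638
pH = pKa + log([A⁻]/[HA]) = 8.638 + log(0.031/0.029)
pH = 8.638 + (+0.029) = 8.67

pH = 8.67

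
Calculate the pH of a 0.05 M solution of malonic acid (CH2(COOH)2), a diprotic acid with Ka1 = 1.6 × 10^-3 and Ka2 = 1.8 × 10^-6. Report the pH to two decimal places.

Since Ka1 ≫ Ka2, the first ionization dominates [H+].
Ka1 = x²/(0.05 − x) = 1.6 × 10^-3
Solving the quadratic: x = (−Ka1 + √(Ka1² + 4·Ka1·C₀))/2 = 8.18 × 10^-3 M
pH = −log(8.18 × 10^-3) = 2.09

pH = 2.09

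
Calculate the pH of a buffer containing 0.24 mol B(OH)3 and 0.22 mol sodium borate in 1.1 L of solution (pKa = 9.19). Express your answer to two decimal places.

pH = 9.15

Using pH = pKa + log([base]/[acid]) with [base]/[acid] = 0.22/0.24:
pH = 9.19 + (-0.038) = 9.15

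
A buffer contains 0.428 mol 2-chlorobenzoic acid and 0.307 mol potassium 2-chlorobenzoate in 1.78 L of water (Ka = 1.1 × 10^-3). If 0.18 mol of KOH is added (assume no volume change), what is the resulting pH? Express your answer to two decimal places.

After neutralization: n(ClC6H4COOH) = 0.248 mol, n(ClC6H4COO-) = 0.487 mol.
pKa = −log(1.1 × 10^-3) = 2.959
Henderson–Hasselbalch with mole ratio 0.487/0.248: pH = 2.959 + (+0.293)

pH = 3.25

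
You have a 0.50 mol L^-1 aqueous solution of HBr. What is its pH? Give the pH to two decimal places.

pH = 0.30

HBr is a strong acid and dissociates completely, so [H+] = 0.50 M.
pH = -log(0.5) = 0.30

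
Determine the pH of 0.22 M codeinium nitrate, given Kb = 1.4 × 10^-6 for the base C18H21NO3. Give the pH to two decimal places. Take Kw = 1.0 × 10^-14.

C18H22NO3+ is the conjugate acid of the weak base C18H21NO3.
Ka = Kw/Kb = 1.0×10^-14 / 1.4 × 10^-6 = 7.14 × 10^-9
Ka = [H+]²/(0.22 − [H+]) = 7.14 × 10^-9
Neglecting [H+] in the denominator: [H+] = √(7.14 × 10^-9 × 0.22) = 3.96 × 10^-5 M
pH = −log[H+] = −log(3.96 × 10^-5) = 4.40

pH = 4.40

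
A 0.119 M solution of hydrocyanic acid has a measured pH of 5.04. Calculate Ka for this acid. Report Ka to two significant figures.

[H+] = 10^(-5.04) = 9.12 × 10^-6 M
At equilibrium [HA] = 0.119 − 9.12 × 10^-6 = 1.19 × 10^-1 M
Ka = [H+][A-]/[HA] = (9.12 × 10^-6)² / 1.19 × 10^-1 = 7.0 × 10^-10

Ka = 7.0 × 10^-10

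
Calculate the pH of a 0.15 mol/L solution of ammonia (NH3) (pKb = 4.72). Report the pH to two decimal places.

NH3 + H2O ⇌ NH4+ + OH-
Kb = 10^(−4.72) = 1.91 × 10^-5
From the ICE table, Kb = [OH-]²/(0.15 − [OH-]) = 1.91 × 10^-5.
Since Kb ≪ C₀, [OH-] ≈ √(Kb·C₀) = 1.69 × 10^-3 M.
pOH = 2.77, so pH = 14.00 − pOH = 11.23

pH = 11.23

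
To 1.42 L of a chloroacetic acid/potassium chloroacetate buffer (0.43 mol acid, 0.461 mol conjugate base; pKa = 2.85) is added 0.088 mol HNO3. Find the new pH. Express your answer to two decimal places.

Added H+ converts ClCH2COO- to ClCH2COOH: ClCH2COOH → 0.518 mol, ClCH2COO- → 0.373 mol.
pH = pKa + log([A⁻]/[HA]) = 2.85 + log(0.373/0.518) = 2.85 -0.143

pH = 2.71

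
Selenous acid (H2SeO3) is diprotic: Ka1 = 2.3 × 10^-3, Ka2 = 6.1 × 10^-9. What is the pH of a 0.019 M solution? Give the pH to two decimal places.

pH = 2.25

Since Ka1 ≫ Ka2, the first ionization dominates [H+].
Ka1 = x²/(0.019 − x) = 2.3 × 10^-3
Solving the quadratic: x = (−Ka1 + √(Ka1² + 4·Ka1·C₀))/2 = 5.56 × 10^-3 M
pH = −log(5.56 × 10^-3) = 2.25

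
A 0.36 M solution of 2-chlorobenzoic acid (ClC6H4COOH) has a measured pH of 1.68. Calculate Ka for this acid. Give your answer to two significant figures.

Ka = 1.3 × 10^-3

[H+] = 10^(-1.68) = 2.09 × 10^-2 M
At equilibrium [HA] = 0.36 − 2.09 × 10^-2 = 3.39 × 10^-1 M
Ka = [H+][A-]/[HA] = (2.09 × 10^-2)² / 3.39 × 10^-1 = 1.3 × 10^-3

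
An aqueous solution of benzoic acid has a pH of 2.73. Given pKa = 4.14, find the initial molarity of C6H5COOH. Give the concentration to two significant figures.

[H+] = 10^(-2.73) = 1.86 × 10^-3 M = x
Ka = 10^(−4.14) = 7.24 × 10^-5
Ka = x²/(C₀ − x) ⇒ C₀ = x + x²/Ka
C₀ = 1.86 × 10^-3 + (1.86 × 10^-3)²/(7.24 × 10^-5) = 4.96 × 10^-2 M

C₀ = 5.0 × 10^-2 M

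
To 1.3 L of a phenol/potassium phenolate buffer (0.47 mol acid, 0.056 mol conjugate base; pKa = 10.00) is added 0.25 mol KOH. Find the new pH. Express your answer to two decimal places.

pH = 10.14

OH- converts C6H5OH to C6H5O-: C6H5OH → 0.22 mol, C6H5O- → 0.306 mol.
pH = pKa + log([A⁻]/[HA]) = 10.00 + log(0.306/0.22) = 10.00 +0.143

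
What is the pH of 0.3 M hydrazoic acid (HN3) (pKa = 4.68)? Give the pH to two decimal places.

pH = 2.60

HN3 ⇌ N3- + H+
Ka = 10^(−4.68) = 2.09 × 10^-5
Ka = x²/(0.3 − x) = 2.09 × 10^-5
Since Ka ≪ C₀, x ≈ √(Ka·C₀) = 2.50 × 10^-3 M.
Check: 0.83% ionized — well under 5%, approximation valid.
pH = −log(2.50 × 10^-3) = 2.60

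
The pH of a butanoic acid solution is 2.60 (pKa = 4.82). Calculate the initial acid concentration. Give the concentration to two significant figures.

[H+] = 10^(-2.60) = 2.51 × 10^-3 M = x
Ka = 10^(−4.82) = 1.51 × 10^-5
Ka = x²/(C₀ − x) ⇒ C₀ = x + x²/Ka
C₀ = 2.51 × 10^-3 + (2.51 × 10^-3)²/(1.51 × 10^-5) = 4.20 × 10^-1 M

C₀ = 4.2 × 10^-1 M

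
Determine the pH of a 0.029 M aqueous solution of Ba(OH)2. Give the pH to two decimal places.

Ba(OH)2 is a strong base (each formula unit releases 2 OH-); [OH-] = 0.058 M.
pOH = -log(0.058) = 1.24
pH = 14.00 - 1.24 = 12.76

pH = 12.76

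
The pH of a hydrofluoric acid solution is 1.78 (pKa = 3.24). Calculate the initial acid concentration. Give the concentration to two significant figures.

C₀ = 5.0 × 10^-1 M

[H+] = 10^(-1.78) = 1.66 × 10^-2 M = x
Ka = 10^(−3.24) = 5.75 × 10^-4
Ka = x²/(C₀ − x) ⇒ C₀ = x + x²/Ka
C₀ = 1.66 × 10^-2 + (1.66 × 10^-2)²/(5.75 × 10^-4) = 4.96 × 10^-1 M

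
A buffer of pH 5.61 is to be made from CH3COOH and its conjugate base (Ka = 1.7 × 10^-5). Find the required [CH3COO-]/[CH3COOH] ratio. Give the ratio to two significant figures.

pKa = -log(1.7 × 10^-5) = 4.770
pH = pKa + log(r) ⇒ log(r) = 5.61 − 4.770 = +0.840
r = [CH3COO-]/[CH3COOH] = 10^(+0.840) = 6.92

ratio = 6.9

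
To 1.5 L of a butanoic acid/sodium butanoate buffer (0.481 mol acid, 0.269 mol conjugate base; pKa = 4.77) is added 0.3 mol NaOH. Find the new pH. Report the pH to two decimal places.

After neutralization: n(CH3(CH2)2COOH) = 0.181 mol, n(CH3(CH2)2COO-) = 0.569 mol.
pH = pKa + log(n_CH3(CH2)2COO-/n_CH3(CH2)2COOH) = 4.77 + log(0.569/0.181) = 4.77 + (+0.497)

pH = 5.27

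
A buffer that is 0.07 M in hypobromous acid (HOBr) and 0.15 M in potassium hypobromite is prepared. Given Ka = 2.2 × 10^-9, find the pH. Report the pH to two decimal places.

pH = 8.99

pKa = −log(2.2 × 10^-9) = 8.658
Using pH = pKa + log([base]/[acid]) with [base]/[acid] = 0.15/0.07:
pH = 8.658 + (+0.331) = 8.99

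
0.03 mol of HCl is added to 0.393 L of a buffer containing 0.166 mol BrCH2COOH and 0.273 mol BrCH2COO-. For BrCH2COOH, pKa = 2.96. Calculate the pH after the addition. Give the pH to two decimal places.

After neutralization: n(BrCH2COOH) = 0.196 mol, n(BrCH2COO-) = 0.243 mol.
Henderson–Hasselbalch with mole ratio 0.243/0.196: pH = 2.96 + (+0.093)

pH = 3.05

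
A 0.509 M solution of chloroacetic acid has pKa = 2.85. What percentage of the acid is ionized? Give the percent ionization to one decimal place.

ClCH2COOH ⇌ ClCH2COO- + H+; let x = [H+] at equilibrium.
Ka = 10^(−2.85) = 1.41 × 10^-3
Solve x² + 0.00141x − 0.000718 = 0 → x = 2.61 × 10^-2 M
% ionization = x/C₀ × 100% = 2.61 × 10^-2/0.509 × 100% = 5.1%

5.1%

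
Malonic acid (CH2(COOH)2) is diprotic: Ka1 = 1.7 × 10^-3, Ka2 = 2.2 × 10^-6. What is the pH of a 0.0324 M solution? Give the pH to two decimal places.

Ka1 ≫ Ka2, so treat the first dissociation as the only significant source of H+.
Ka1 = x²/(0.0324 − x) = 1.7 × 10^-3
Solving the quadratic: x = (−Ka1 + √(Ka1² + 4·Ka1·C₀))/2 = 6.62 × 10^-3 M
pH = −log(6.62 × 10^-3) = 2.18

pH = 2.18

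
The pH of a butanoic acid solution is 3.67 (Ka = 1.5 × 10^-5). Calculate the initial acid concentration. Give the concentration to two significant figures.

C₀ = 3.3 × 10^-3 M

[H+] = 10^(-3.67) = 2.14 × 10^-4 M = x
Ka = x²/(C₀ − x) ⇒ C₀ = x + x²/Ka
C₀ = 2.14 × 10^-4 + (2.14 × 10^-4)²/(1.5 × 10^-5) = 3.27 × 10^-3 M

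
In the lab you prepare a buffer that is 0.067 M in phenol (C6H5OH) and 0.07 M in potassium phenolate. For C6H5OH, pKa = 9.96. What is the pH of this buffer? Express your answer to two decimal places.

Using pH = pKa + log([base]/[acid]) with [base]/[acid] = 0.07/0.067:
pH = 9.96 + (+0.019) = 9.98

pH = 9.98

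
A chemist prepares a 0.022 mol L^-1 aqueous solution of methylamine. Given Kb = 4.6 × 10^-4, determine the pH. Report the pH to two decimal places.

pH = 11.47

CH3NH2 + H2O ⇌ CH3NH3+ + OH-
From the ICE table, Kb = x²/(0.022 − x) = 4.6 × 10^-4.
Here C₀/Kb ≈ 47.8, so the small-x approximation fails. Use the quadratic:
x = (−Kb + √(Kb² + 4·Kb·C₀))/2 = 2.96 × 10^-3 M
pOH = −log(2.96 × 10^-3) = 2.53; pH = 14.00 − 2.53 = 11.47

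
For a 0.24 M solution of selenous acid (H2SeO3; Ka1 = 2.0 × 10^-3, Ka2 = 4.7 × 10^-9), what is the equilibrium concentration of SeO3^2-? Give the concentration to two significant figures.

First ionization gives [H+] ≈ [HSeO3-] = 2.09 × 10^-2 M.
Second step: Ka2 = [H+][SeO3^2-]/[HSeO3-] ≈ [SeO3^2-] (since [H+] ≈ [HSeO3-]).
So [SeO3^2-] ≈ Ka2.

4.7 × 10^-9 M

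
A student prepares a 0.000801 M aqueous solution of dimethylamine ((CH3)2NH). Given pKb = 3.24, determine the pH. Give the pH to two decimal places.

pH = 10.65

(CH3)2NH + H2O ⇌ (CH3)2NH2+ + OH-
Kb = 10^(−3.24) = 5.75 × 10^-4
Let x = [OH-] at equilibrium. Kb = x²/(0.000801 − x).
x is not negligible relative to C₀; solve x² + 0.000575·x − 4.61e-07 = 0.
x = [−0.000575 + √(0.000575² + 1.84e-06)]/2 = 4.50 × 10^-4 M
pOH = 3.35, so pH = 14.00 − pOH = 10.65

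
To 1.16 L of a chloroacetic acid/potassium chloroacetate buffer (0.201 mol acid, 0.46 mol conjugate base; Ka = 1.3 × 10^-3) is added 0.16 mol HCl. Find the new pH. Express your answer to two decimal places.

pH = 2.81

Added H+ converts ClCH2COO- to ClCH2COOH: ClCH2COOH → 0.361 mol, ClCH2COO- → 0.3 mol.
pKa = −log(1.3 × 10^-3) = 2.886
pH = pKa + log(n_ClCH2COO-/n_ClCH2COOH) = 2.886 + log(0.3/0.361) = 2.886 + (-0.080)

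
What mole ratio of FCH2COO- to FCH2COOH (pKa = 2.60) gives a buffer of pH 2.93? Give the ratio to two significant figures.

ratio = 2.1

pH = pKa + log(r) ⇒ log(r) = 2.93 − 2.60 = +0.33
r = [FCH2COO-]/[FCH2COOH] = 10^(+0.33) = 2.14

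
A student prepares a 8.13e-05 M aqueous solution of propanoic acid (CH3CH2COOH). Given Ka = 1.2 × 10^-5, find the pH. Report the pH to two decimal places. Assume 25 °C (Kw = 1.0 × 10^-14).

CH3CH2COOH ⇌ CH3CH2COO- + H+
Ka = [H+]²/(8.13e-05 − [H+]) = 1.2 × 10^-5
The 5% rule fails; solving [H+]² + Ka·[H+] − Ka·C₀ = 0 exactly:
[H+] = [−1.2e-05 + √(1.2e-05² + 3.9e-09)]/2 = 2.58 × 10^-5 M
pH = −log[H+] = −log(2.58 × 10^-5) = 4.59

pH = 4.59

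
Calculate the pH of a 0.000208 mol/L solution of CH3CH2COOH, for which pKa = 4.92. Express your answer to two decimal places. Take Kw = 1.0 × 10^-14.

CH3CH2COOH ⇌ CH3CH2COO- + H+
Ka = 10^(−4.92) = 1.20 × 10^-5
Let x = [H+] at equilibrium. Ka = x²/(0.000208 − x).
Here C₀/Ka ≈ 17.3, so the small-x approximation fails. Use the quadratic:
x = [−1.2e-05 + √(1.2e-05² + 9.98e-09)]/2 = 4.43 × 10^-5 M
pH = −log[H+] = −log(4.43 × 10^-5) = 4.35

pH = 4.35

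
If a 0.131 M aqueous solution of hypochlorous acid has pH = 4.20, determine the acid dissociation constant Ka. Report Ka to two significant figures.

[H+] = 10^(-4.20) = 6.31 × 10^-5 M
At equilibrium [HA] = 0.131 − 6.31 × 10^-5 = 1.31 × 10^-1 M
Ka = [H+][A-]/[HA] = (6.31 × 10^-5)² / 1.31 × 10^-1 = 3.0 × 10^-8

Ka = 3.0 × 10^-8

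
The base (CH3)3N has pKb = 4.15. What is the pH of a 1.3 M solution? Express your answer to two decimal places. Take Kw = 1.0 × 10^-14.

(CH3)3N + H2O ⇌ (CH3)3NH+ + OH-
Kb = 10^(−4.15) = 7.08 × 10^-5
From the ICE table, Kb = [OH-]²/(1.3 − [OH-]) = 7.08 × 10^-5.
Neglecting [OH-] in the denominator: [OH-] = √(7.08 × 10^-5 × 1.3) = 9.59 × 10^-3 M
([OH-]/C₀ = 0.74% < 5%, so the approximation holds.)
pOH = −log(9.59 × 10^-3) = 2.02; pH = 14.00 − 2.02 = 11.98

pH = 11.98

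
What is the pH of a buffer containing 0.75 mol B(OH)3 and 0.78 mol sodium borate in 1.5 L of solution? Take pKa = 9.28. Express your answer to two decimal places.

pH = 9.30

Using pH = pKa + log([base]/[acid]) with [base]/[acid] = 0.78/0.75:
pH = 9.28 + (+0.017) = 9.30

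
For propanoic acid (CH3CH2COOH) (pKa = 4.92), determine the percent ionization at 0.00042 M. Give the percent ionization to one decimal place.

15.5%

CH3CH2COOH ⇌ CH3CH2COO- + H+; let x = [H+] at equilibrium.
Ka = 10^(−4.92) = 1.20 × 10^-5
Ka = x²/(C₀ − x); solving the quadratic gives x = 6.52 × 10^-5 M.
% ionization = x/C₀ × 100% = 6.52 × 10^-5/0.00042 × 100% = 15.5%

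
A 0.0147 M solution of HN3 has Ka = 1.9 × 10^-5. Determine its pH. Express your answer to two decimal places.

HN3 ⇌ N3- + H+
Ka = x²/(0.0147 − x) = 1.9 × 10^-5
Assume x ≪ 0.0147: x ≈ √(1.9 × 10^-5 × 0.0147) = 5.28 × 10^-4 M
Check: 3.6% ionized — well under 5%, approximation valid.
pH = −log[H+] = −log(5.28 × 10^-4) = 3.28

pH = 3.28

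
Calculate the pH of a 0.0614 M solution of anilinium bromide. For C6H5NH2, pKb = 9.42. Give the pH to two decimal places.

C6H5NH3+ is the conjugate acid of the weak base C6H5NH2.
Kb = 10^(−9.42) = 3.80 × 10^-10
Ka = Kw/Kb = 1.0×10^-14 / 3.80 × 10^-10 = 2.63 × 10^-5
Ka = [H+]²/(0.0614 − [H+]) = 2.63 × 10^-5
Neglecting [H+] in the denominator: [H+] = √(2.63 × 10^-5 × 0.0614) = 1.27 × 10^-3 M
pH = −log[H+] = −log(1.27 × 10^-3) = 2.90

pH = 2.90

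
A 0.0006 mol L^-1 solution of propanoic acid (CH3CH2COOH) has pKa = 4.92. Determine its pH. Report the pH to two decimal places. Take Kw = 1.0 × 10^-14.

pH = 4.10

CH3CH2COOH ⇌ CH3CH2COO- + H+
Ka = 10^(−4.92) = 1.20 × 10^-5
Ka = [H+]²/(0.0006 − [H+]) = 1.20 × 10^-5
Here C₀/Ka ≈ 50, so the small-[H+] approximation fails. Use the quadratic:
[H+] = (−Ka + √(Ka² + 4·Ka·C₀))/2 = 7.91 × 10^-5 M
pH = −log[H+] = −log(7.91 × 10^-5) = 4.10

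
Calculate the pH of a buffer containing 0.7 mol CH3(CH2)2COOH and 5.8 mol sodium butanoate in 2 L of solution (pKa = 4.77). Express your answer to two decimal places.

Using pH = pKa + log([base]/[acid]) with [base]/[acid] = 5.8/0.7:
pH = 4.77 + (+0.918) = 5.69

pH = 5.69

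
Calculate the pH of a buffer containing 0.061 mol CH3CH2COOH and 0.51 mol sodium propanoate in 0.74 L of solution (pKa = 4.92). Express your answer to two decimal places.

Using pH = pKa + log([base]/[acid]) with [base]/[acid] = 0.51/0.061:
pH = 4.92 + (+0.922) = 5.84

pH = 5.84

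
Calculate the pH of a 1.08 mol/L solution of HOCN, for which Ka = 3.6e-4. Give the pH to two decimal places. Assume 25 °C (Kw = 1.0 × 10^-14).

pH = 1.71

HOCN ⇌ OCN- + H+
From the ICE table, Ka = x²/(1.08 − x) = 3.6 × 10^-4.
Neglecting x in the denominator: x = √(3.6 × 10^-4 × 1.08) = 1.97 × 10^-2 M
pH = −log[H+] = −log(1.97 × 10^-2) = 1.71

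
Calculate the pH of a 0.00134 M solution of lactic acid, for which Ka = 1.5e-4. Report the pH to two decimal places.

CH3CH(OH)COOH ⇌ CH3CH(OH)COO- + H+
From the ICE table, Ka = x²/(0.00134 − x) = 1.5 × 10^-4.
x is not negligible relative to C₀; solve x² + 0.00015·x − 2.01e-07 = 0.
x = (−Ka + √(Ka² + 4·Ka·C₀))/2 = 3.80 × 10^-4 M
pH = −log(3.80 × 10^-4) = 3.42

pH = 3.42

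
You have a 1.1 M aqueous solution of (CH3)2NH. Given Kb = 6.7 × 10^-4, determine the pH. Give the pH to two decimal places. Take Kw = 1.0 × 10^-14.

pH = 12.43

(CH3)2NH + H2O ⇌ (CH3)2NH2+ + OH-
Kb = x²/(1.1 − x) = 6.7 × 10^-4
Neglecting x in the denominator: x = √(6.7 × 10^-4 × 1.1) = 2.71 × 10^-2 M
pOH = 1.57, so pH = 14.00 − pOH = 12.43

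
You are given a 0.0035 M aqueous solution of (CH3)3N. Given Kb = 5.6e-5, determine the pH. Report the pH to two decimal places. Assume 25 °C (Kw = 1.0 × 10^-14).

(CH3)3N + H2O ⇌ (CH3)3NH+ + OH-
Kb = [OH-]²/(0.0035 − [OH-]) = 5.6 × 10^-5
Here C₀/Kb ≈ 62.5, so the small-[OH-] approximation fails. Use the quadratic:
[OH-] = (−Kb + √(Kb² + 4·Kb·C₀))/2 = 4.16 × 10^-4 M
pOH = −log(4.16 × 10^-4) = 3.38; pH = 14.00 − 3.38 = 10.62

pH = 10.62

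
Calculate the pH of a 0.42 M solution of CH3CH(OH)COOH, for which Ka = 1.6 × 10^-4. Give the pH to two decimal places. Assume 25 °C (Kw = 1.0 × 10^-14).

CH3CH(OH)COOH ⇌ CH3CH(OH)COO- + H+
From the ICE table, Ka = x²/(0.42 − x) = 1.6 × 10^-4.
Assume x ≪ 0.42: x ≈ √(1.6 × 10^-4 × 0.42) = 8.20 × 10^-3 M
pH = −log(8.20 × 10^-3) = 2.09

pH = 2.09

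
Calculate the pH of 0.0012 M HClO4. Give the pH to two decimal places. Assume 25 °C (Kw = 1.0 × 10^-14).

pH = 2.92

HClO4 is a strong acid and dissociates completely, so [H+] = 0.0012 M.
pH = -log(0.0012) = 2.92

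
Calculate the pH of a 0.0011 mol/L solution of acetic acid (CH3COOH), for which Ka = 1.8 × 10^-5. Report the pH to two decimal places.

pH = 3.88

CH3COOH ⇌ CH3COO- + H+
Let x = [H+] at equilibrium. Ka = x²/(0.0011 − x).
Here C₀/Ka ≈ 61.1, so the small-x approximation fails. Use the quadratic:
x = (−Ka + √(Ka² + 4·Ka·C₀))/2 = 1.32 × 10^-4 M
pH = −log[H+] = −log(1.32 × 10^-4) = 3.88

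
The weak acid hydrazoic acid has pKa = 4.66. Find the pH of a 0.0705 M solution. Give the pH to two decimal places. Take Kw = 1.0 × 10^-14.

HN3 ⇌ N3- + H+
Ka = 10^(−4.66) = 2.19 × 10^-5
Ka = [H+]²/(0.0705 − [H+]) = 2.19 × 10^-5
Assume [H+] ≪ 0.0705: [H+] ≈ √(2.19 × 10^-5 × 0.0705) = 1.24 × 10^-3 M
([H+]/C₀ = 1.8% < 5%, so the approximation holds.)
pH = −log(1.24 × 10^-3) = 2.91

pH = 2.91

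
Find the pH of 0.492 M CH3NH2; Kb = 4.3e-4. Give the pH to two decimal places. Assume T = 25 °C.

CH3NH2 + H2O ⇌ CH3NH3+ + OH-
Kb = x²/(0.492 − x) = 4.3 × 10^-4
Assume x ≪ 0.492: x ≈ √(4.3 × 10^-4 × 0.492) = 1.45 × 10^-2 M
pOH = 1.84, so pH = 14.00 − pOH = 12.16

pH = 12.16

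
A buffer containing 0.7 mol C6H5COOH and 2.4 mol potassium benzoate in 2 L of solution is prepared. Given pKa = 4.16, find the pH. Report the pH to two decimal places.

pH = pKa + log([A⁻]/[HA]) = 4.16 + log(2.4/0.7)
pH = 4.16 + (+0.535) = 4.70

pH = 4.70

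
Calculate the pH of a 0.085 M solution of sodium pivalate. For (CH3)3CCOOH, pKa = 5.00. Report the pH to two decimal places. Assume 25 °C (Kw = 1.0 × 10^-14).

pH = 8.96

(CH3)3CCOO- is the conjugate base of the weak acid (CH3)3CCOOH.
Ka = 10^(−5.00) = 1.00 × 10^-5
Kb = Kw/Ka = 1.0×10^-14 / 1.00 × 10^-5 = 1.00 × 10^-9
Let x = [OH-] at equilibrium. Kb = x²/(0.085 − x).
Assume x ≪ 0.085: x ≈ √(1.00 × 10^-9 × 0.085) = 9.22 × 10^-6 M
(x/C₀ = 0.011% < 5%, so the approximation holds.)
pOH = 5.04, so pH = 14.00 − pOH = 8.96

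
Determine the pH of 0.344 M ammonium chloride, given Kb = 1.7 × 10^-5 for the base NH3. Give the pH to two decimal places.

NH4+ is the conjugate acid of the weak base NH3.
Ka = Kw/Kb = 1.0×10^-14 / 1.7 × 10^-5 = 5.88 × 10^-10
From the ICE table, Ka = [H+]²/(0.344 − [H+]) = 5.88 × 10^-10.
Since Ka ≪ C₀, [H+] ≈ √(Ka·C₀) = 1.42 × 10^-5 M.
pH = −log(1.42 × 10^-5) = 4.85

pH = 4.85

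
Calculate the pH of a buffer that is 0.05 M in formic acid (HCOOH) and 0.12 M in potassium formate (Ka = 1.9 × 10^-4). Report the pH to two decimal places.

pH = 4.10

pKa = −log(1.9 × 10^-4) = 3.721
Using pH = pKa + log([base]/[acid]) with [base]/[acid] = 0.12/0.05:
pH = 3.721 + (+0.380) = 4.10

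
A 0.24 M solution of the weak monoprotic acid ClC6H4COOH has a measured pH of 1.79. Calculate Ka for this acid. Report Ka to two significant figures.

Ka = 1.2 × 10^-3

[H+] = 10^(-1.79) = 1.62 × 10^-2 M
At equilibrium [HA] = 0.24 − 1.62 × 10^-2 = 2.24 × 10^-1 M
Ka = [H+][A-]/[HA] = (1.62 × 10^-2)² / 2.24 × 10^-1 = 1.2 × 10^-3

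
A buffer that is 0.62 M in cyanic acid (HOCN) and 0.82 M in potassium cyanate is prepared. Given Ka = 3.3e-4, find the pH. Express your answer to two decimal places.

pKa = −log(3.3 × 10^-4) = 3.481
Henderson–Hasselbalch: pH = pKa + log([OCN-]/[HOCN]) = 3.481 + log(0.82/0.62)
pH = 3.481 + (+0.121) = 3.60

pH = 3.60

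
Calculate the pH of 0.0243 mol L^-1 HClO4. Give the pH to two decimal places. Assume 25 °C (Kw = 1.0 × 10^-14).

HClO4 is a strong acid and dissociates completely, so [H+] = 0.0243 M.
pH = -log(0.0243) = 1.61

pH = 1.61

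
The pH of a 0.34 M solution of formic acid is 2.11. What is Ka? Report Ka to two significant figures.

[H+] = 10^(-2.11) = 7.76 × 10^-3 M
At equilibrium [HA] = 0.34 − 7.76 × 10^-3 = 3.32 × 10^-1 M
Ka = [H+][A-]/[HA] = (7.76 × 10^-3)² / 3.32 × 10^-1 = 1.8 × 10^-4

Ka = 1.8 × 10^-4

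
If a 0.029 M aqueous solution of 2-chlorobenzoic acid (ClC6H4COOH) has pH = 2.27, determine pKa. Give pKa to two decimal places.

pKa = 2.91

[H+] = 10^(-2.27) = 5.37 × 10^-3 M
At equilibrium [HA] = 0.029 − 5.37 × 10^-3 = 2.36 × 10^-2 M
Ka = [H+][A-]/[HA] = (5.37 × 10^-3)² / 2.36 × 10^-2 = 1.22 × 10^-3
pKa = -log(1.22 × 10^-3) = 2.91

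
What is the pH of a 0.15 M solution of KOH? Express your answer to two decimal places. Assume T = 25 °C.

pH = 13.18

KOH is a strong base; [OH-] = 0.15 M.
pOH = -log(0.15) = 0.82
pH = 14.00 - 0.82 = 13.18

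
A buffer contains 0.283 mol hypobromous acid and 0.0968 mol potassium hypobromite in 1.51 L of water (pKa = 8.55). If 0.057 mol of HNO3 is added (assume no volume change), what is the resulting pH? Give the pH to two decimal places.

Added H+ converts OBr- to HOBr: HOBr → 0.34 mol, OBr- → 0.0398 mol.
pH = pKa + log(n_OBr-/n_HOBr) = 8.55 + log(0.0398/0.34) = 8.55 + (-0.932)

pH = 7.62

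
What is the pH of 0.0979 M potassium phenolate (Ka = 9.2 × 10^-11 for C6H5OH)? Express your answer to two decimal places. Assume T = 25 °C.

pH = 11.51

C6H5O- is the conjugate base of the weak acid C6H5OH.
Kb = Kw/Ka = 1.0×10^-14 / 9.2 × 10^-11 = 1.09 × 10^-4
Kb = [OH-]²/(0.0979 − [OH-]) = 1.09 × 10^-4
Since Kb ≪ C₀, [OH-] ≈ √(Kb·C₀) = 3.27 × 10^-3 M.
pOH = 2.49, so pH = 14.00 − pOH = 11.51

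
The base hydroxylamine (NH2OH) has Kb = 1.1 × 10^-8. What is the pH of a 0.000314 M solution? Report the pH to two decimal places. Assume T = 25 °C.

NH2OH + H2O ⇌ NH3OH+ + OH-
From the ICE table, Kb = [OH-]²/(0.000314 − [OH-]) = 1.1 × 10^-8.
Neglecting [OH-] in the denominator: [OH-] = √(1.1 × 10^-8 × 0.000314) = 1.86 × 10^-6 M
([OH-]/C₀ = 0.59% < 5%, so the approximation holds.)
pOH = −log(1.86 × 10^-6) = 5.73; pH = 14.00 − 5.73 = 8.27

pH = 8.27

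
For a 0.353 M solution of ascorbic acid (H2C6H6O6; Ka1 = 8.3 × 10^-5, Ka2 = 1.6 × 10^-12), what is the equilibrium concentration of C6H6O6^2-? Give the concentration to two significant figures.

1.6 × 10^-12 M

First ionization gives [H+] ≈ [HC6H6O6-] = 5.41 × 10^-3 M.
Second step: Ka2 = [H+][C6H6O6^2-]/[HC6H6O6-] ≈ [C6H6O6^2-] (since [H+] ≈ [HC6H6O6-]).
So [C6H6O6^2-] ≈ Ka2.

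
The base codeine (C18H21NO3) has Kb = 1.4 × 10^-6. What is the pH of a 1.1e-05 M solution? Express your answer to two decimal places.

C18H21NO3 + H2O ⇌ C18H22NO3+ + OH-
From the ICE table, Kb = x²/(1.1e-05 − x) = 1.4 × 10^-6.
Here C₀/Kb ≈ 7.86, so the small-x approximation fails. Use the quadratic:
x = [−1.4e-06 + √(1.4e-06² + 6.16e-11)]/2 = 3.29 × 10^-6 M
pOH = 5.48, so pH = 14.00 − pOH = 8.52

pH = 8.52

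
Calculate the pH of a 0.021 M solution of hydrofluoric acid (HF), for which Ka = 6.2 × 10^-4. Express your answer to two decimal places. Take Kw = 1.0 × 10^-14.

pH = 2.48

HF ⇌ F- + H+
From the ICE table, Ka = x²/(0.021 − x) = 6.2 × 10^-4.
Here C₀/Ka ≈ 33.9, so the small-x approximation fails. Use the quadratic:
x = (−Ka + √(Ka² + 4·Ka·C₀))/2 = 3.31 × 10^-3 M
pH = −log[H+] = −log(3.31 × 10^-3) = 2.48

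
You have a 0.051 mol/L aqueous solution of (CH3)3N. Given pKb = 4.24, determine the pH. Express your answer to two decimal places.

(CH3)3N + H2O ⇌ (CH3)3NH+ + OH-
Kb = 10^(−4.24) = 5.75 × 10^-5
Kb = x²/(0.051 − x) = 5.75 × 10^-5
Since Kb ≪ C₀, x ≈ √(Kb·C₀) = 1.71 × 10^-3 M.
Check: 3.4% ionized — well under 5%, approximation valid.
pOH = 2.77, so pH = 14.00 − pOH = 11.23

pH = 11.23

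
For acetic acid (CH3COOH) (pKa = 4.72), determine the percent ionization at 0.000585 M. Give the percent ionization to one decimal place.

16.5%

CH3COOH ⇌ CH3COO- + H+; let x = [H+] at equilibrium.
Ka = 10^(−4.72) = 1.91 × 10^-5
Solve x² + 1.91e-05x − 1.12e-08 = 0 → x = 9.66 × 10^-5 M
Fraction ionized = 9.66 × 10^-5 / 0.000585 = 0.1651 → 16.5%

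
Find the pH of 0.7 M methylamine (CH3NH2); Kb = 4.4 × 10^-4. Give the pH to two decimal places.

CH3NH2 + H2O ⇌ CH3NH3+ + OH-
Kb = [OH-]²/(0.7 − [OH-]) = 4.4 × 10^-4
Since Kb ≪ C₀, [OH-] ≈ √(Kb·C₀) = 1.75 × 10^-2 M.
Check: 2.5% ionized — well under 5%, approximation valid.
pOH = −log(1.75 × 10^-2) = 1.76; pH = 14.00 − 1.76 = 12.24

pH = 12.24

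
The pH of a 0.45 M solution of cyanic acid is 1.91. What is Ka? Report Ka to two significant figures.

[H+] = 10^(-1.91) = 1.23 × 10^-2 M
At equilibrium [HA] = 0.45 − 1.23 × 10^-2 = 4.38 × 10^-1 M
Ka = [H+][A-]/[HA] = (1.23 × 10^-2)² / 4.38 × 10^-1 = 3.5 × 10^-4

Ka = 3.5 × 10^-4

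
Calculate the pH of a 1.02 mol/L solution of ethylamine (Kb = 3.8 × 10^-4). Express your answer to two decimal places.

pH = 12.29

C2H5NH2 + H2O ⇌ C2H5NH3+ + OH-
From the ICE table, Kb = [OH-]²/(1.02 − [OH-]) = 3.8 × 10^-4.
Assume [OH-] ≪ 1.02: [OH-] ≈ √(3.8 × 10^-4 × 1.02) = 1.97 × 10^-2 M
([OH-]/C₀ = 1.9% < 5%, so the approximation holds.)
pOH = −log(1.97 × 10^-2) = 1.71; pH = 14.00 − 1.71 = 12.29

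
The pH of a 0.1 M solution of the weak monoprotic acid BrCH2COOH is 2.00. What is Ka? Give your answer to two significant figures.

[H+] = 10^(-2.00) = 1.00 × 10^-2 M
At equilibrium [HA] = 0.1 − 1.00 × 10^-2 = 9.00 × 10^-2 M
Ka = [H+][A-]/[HA] = (1.00 × 10^-2)² / 9.00 × 10^-2 = 1.1 × 10^-3

Ka = 1.1 × 10^-3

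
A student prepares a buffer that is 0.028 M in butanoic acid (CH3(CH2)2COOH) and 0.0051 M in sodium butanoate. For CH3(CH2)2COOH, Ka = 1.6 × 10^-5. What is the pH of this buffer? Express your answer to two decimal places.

pKa = −log(1.6 × 10^-5) = 4.796
Henderson–Hasselbalch: pH = pKa + log([CH3(CH2)2COO-]/[CH3(CH2)2COOH]) = 4.796 + log(0.0051/0.028)
pH = 4.796 + (-0.740) = 4.06

pH = 4.06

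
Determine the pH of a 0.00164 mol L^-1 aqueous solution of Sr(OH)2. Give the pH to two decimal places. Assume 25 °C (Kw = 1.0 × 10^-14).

pH = 11.52

Sr(OH)2 is a strong base (each formula unit releases 2 OH-); [OH-] = 0.00328 M.
pOH = -log(0.00328) = 2.48
pH = 14.00 - 2.48 = 11.52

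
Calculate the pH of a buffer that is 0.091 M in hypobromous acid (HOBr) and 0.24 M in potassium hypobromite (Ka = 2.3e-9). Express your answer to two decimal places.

pH = 9.06

pKa = −log(2.3 × 10^-9) = 8.638
pH = pKa + log([A⁻]/[HA]) = 8.638 + log(0.24/0.091)
pH = 8.638 + (+0.421) = 9.06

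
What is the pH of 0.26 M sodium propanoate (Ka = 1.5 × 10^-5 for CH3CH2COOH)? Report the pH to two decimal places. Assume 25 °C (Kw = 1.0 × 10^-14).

CH3CH2COO- is the conjugate base of the weak acid CH3CH2COOH.
Kb = Kw/Ka = 1.0×10^-14 / 1.5 × 10^-5 = 6.67 × 10^-10
Kb = [OH-]²/(0.26 − [OH-]) = 6.67 × 10^-10
Since Kb ≪ C₀, [OH-] ≈ √(Kb·C₀) = 1.32 × 10^-5 M.
([OH-]/C₀ = 0.0051% < 5%, so the approximation holds.)
pOH = −log(1.32 × 10^-5) = 4.88; pH = 14.00 − 4.88 = 9.12

pH = 9.12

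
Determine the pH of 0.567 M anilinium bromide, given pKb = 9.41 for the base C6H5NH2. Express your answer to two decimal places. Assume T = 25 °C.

C6H5NH3+ is the conjugate acid of the weak base C6H5NH2.
Kb = 10^(−9.41) = 3.89 × 10^-10
Ka = Kw/Kb = 1.0×10^-14 / 3.89 × 10^-10 = 2.57 × 10^-5
From the ICE table, Ka = [H+]²/(0.567 − [H+]) = 2.57 × 10^-5.
Neglecting [H+] in the denominator: [H+] = √(2.57 × 10^-5 × 0.567) = 3.82 × 10^-3 M
([H+]/C₀ = 0.67% < 5%, so the approximation holds.)
pH = −log[H+] = −log(3.82 × 10^-3) = 2.42

pH = 2.42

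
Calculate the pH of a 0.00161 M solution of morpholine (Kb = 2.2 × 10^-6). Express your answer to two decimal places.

C4H8ONH + H2O ⇌ C4H8ONH2+ + OH-
Kb = [OH-]²/(0.00161 − [OH-]) = 2.2 × 10^-6
Since Kb ≪ C₀, [OH-] ≈ √(Kb·C₀) = 5.95 × 10^-5 M.
Check: 3.7% ionized — well under 5%, approximation valid.
pOH = 4.23, so pH = 14.00 − pOH = 9.77

pH = 9.77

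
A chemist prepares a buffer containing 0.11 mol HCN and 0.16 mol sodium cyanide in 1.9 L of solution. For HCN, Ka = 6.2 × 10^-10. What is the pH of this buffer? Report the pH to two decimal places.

pKa = −log(6.2 × 10^-10) = 9.208
Henderson–Hasselbalch: pH = pKa + log([CN-]/[HCN]) = 9.208 + log(0.16/0.11)
pH = 9.208 + (+0.163) = 9.37

pH = 9.37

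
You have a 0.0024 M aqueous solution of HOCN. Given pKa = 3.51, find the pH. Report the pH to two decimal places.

HOCN ⇌ OCN- + H+
Ka = 10^(−3.51) = 3.09 × 10^-4
From the ICE table, Ka = x²/(0.0024 − x) = 3.09 × 10^-4.
x is not negligible relative to C₀; solve x² + 0.000309·x − 7.42e-07 = 0.
x = [−0.000309 + √(0.000309² + 2.97e-06)]/2 = 7.20 × 10^-4 M
pH = −log[H+] = −log(7.20 × 10^-4) = 3.14

pH = 3.14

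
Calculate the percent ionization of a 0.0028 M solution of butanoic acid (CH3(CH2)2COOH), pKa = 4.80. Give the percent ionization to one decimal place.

7.2%

CH3(CH2)2COOH ⇌ CH3(CH2)2COO- + H+; let x = [H+] at equilibrium.
Ka = 10^(−4.80) = 1.58 × 10^-5
Solve x² + 1.58e-05x − 4.42e-08 = 0 → x = 2.03 × 10^-4 M
Fraction ionized = 2.03 × 10^-4 / 0.0028 = 0.0725 → 7.2%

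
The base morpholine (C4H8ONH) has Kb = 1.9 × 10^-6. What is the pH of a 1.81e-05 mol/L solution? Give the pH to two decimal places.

C4H8ONH + H2O ⇌ C4H8ONH2+ + OH-
Let x = [OH-] at equilibrium. Kb = x²/(1.81e-05 − x).
The 5% rule fails; solving x² + Kb·x − Kb·C₀ = 0 exactly:
x = (−Kb + √(Kb² + 4·Kb·C₀))/2 = 4.99 × 10^-6 M
pOH = −log(4.99 × 10^-6) = 5.30; pH = 14.00 − 5.30 = 8.70

pH = 8.70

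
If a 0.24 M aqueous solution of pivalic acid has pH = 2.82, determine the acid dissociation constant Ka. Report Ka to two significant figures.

Ka = 9.6 × 10^-6

[H+] = 10^(-2.82) = 1.51 × 10^-3 M
At equilibrium [HA] = 0.24 − 1.51 × 10^-3 = 2.38 × 10^-1 M
Ka = [H+][A-]/[HA] = (1.51 × 10^-3)² / 2.38 × 10^-1 = 9.6 × 10^-6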